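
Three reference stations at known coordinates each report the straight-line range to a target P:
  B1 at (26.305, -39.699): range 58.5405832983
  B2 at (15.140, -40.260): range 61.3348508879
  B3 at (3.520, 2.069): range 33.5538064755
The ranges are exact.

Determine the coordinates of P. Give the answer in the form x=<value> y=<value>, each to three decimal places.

eq1: (x − 26.305)² + (y + 39.699)² = 58.5405832983²
eq2: (x − 15.140)² + (y + 40.260)² = 61.3348508879²
eq3: (x − 3.520)² + (y − 2.069)² = 33.5538064755²
eq2−eq3, eq2−eq1 (x²,y² cancel):
  -23.240·x + 84.658·y = 802.689965
  22.330·x + 1.122·y = 752.840467
det = -23.240·1.122 − 84.658·22.330 = -1916.488420
x = (802.689965·1.122 − 84.658·752.840467) / -1916.488420 = 32.785666
y = (-23.240·752.840467 − 802.689965·22.330) / -1916.488420 = 18.481760

x=32.786 y=18.482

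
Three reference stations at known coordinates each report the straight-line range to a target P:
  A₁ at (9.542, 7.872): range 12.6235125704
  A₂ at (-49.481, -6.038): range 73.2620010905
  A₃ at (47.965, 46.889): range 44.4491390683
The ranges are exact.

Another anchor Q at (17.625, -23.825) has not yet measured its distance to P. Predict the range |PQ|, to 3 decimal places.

35.044

eq1: (x − 9.542)² + (y − 7.872)² = 12.6235125704²
eq2: (x + 49.481)² + (y + 6.038)² = 73.2620010905²
eq3: (x − 47.965)² + (y − 46.889)² = 44.4491390683²
eq1−eq3, eq1−eq2 (x²,y² cancel):
  76.846·x + 78.034·y = 2529.828504
  -118.046·x − 27.820·y = -2876.159077
det = 76.846·-27.820 − 78.034·-118.046 = 7073.745844
x = (2529.828504·-27.820 − 78.034·-2876.159077) / 7073.745844 = 21.778895
y = (76.846·-2876.159077 − 2529.828504·-118.046) / 7073.745844 = 10.972237
|P − Q| = √((21.778895 − 17.625)² + (10.972237 − -23.825)²) = 35.044294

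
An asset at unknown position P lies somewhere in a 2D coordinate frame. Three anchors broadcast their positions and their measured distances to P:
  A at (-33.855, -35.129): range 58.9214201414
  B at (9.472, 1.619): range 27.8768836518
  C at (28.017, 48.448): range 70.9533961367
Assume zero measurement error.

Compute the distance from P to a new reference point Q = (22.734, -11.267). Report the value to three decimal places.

11.144

eq1: (x + 33.855)² + (y + 35.129)² = 58.9214201414²
eq2: (x − 9.472)² + (y − 1.619)² = 27.8768836518²
eq3: (x − 28.017)² + (y − 48.448)² = 70.9533961367²
eq3−eq2, eq3−eq1 (x²,y² cancel):
  -37.090·x − 93.658·y = 1217.442733
  -123.744·x − 167.154·y = 810.697345
det = -37.090·-167.154 − -93.658·-123.744 = -5389.873692
x = (1217.442733·-167.154 − -93.658·810.697345) / -5389.873692 = 23.668853
y = (-37.090·810.697345 − 1217.442733·-123.744) / -5389.873692 = -22.372040
|P − Q| = √((23.668853 − 22.734)² + (-22.372040 − -11.267)²) = 11.144320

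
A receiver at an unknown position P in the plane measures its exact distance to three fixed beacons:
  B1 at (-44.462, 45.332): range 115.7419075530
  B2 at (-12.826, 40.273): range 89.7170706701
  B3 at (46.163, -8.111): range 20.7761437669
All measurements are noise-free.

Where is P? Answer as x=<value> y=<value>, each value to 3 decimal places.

eq1: (x + 44.462)² + (y − 45.332)² = 115.7419075530²
eq2: (x + 12.826)² + (y − 40.273)² = 89.7170706701²
eq3: (x − 46.163)² + (y + 8.111)² = 20.7761437669²
eq3−eq2, eq3−eq1 (x²,y² cancel):
  -117.978·x + 96.768·y = -8027.894705
  -181.250·x + 106.886·y = -11129.492236
det = -117.978·106.886 − 96.768·-181.250 = 4929.003492
x = (-8027.894705·106.886 − 96.768·-11129.492236) / 4929.003492 = 44.412456
y = (-117.978·-11129.492236 − -8027.894705·-181.250) / 4929.003492 = -28.813264

x=44.412 y=-28.813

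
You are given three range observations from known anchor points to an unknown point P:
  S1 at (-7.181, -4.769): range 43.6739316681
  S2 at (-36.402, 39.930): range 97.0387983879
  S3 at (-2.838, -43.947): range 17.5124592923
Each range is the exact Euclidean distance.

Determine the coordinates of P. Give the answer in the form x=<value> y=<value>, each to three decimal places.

x=14.623 y=-42.611

eq1: (x + 7.181)² + (y + 4.769)² = 43.6739316681²
eq2: (x + 36.402)² + (y − 39.930)² = 97.0387983879²
eq3: (x + 2.838)² + (y + 43.947)² = 17.5124592923²
eq1−eq2, eq1−eq3 (x²,y² cancel):
  -58.442·x + 89.398·y = -4663.915703
  8.686·x − 78.356·y = 3465.809008
det = -58.442·-78.356 − 89.398·8.686 = 3802.770324
x = (-4663.915703·-78.356 − 89.398·3465.809008) / 3802.770324 = 14.623388
y = (-58.442·3465.809008 − -4663.915703·8.686) / 3802.770324 = -42.610525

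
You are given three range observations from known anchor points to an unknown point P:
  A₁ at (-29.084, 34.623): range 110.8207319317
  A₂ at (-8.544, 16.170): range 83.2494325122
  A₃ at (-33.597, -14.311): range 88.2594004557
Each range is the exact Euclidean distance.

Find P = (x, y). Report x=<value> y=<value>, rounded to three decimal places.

eq1: (x + 29.084)² + (y − 34.623)² = 110.8207319317²
eq2: (x + 8.544)² + (y − 16.170)² = 83.2494325122²
eq3: (x + 33.597)² + (y + 14.311)² = 88.2594004557²
eq2−eq3, eq2−eq1 (x²,y² cancel):
  -50.106·x − 60.962·y = 139.840539
  -41.080·x + 36.906·y = -3640.604263
det = -50.106·36.906 − -60.962·-41.080 = -4353.530996
x = (139.840539·36.906 − -60.962·-3640.604263) / -4353.530996 = 49.793504
y = (-50.106·-3640.604263 − 139.840539·-41.080) / -4353.530996 = -43.220266

x=49.794 y=-43.220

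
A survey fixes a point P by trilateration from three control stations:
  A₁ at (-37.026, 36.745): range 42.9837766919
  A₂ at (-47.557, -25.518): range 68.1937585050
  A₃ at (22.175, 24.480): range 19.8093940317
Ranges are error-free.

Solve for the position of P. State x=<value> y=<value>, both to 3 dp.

eq1: (x + 37.026)² + (y − 36.745)² = 42.9837766919²
eq2: (x + 47.557)² + (y + 25.518)² = 68.1937585050²
eq3: (x − 22.175)² + (y − 24.480)² = 19.8093940317²
eq2−eq1, eq2−eq3 (x²,y² cancel):
  21.062·x + 124.526·y = 2611.066768
  139.464·x + 99.996·y = 2436.141059
det = 21.062·99.996 − 124.526·139.464 = -15260.778312
x = (2611.066768·99.996 − 124.526·2436.141059) / -15260.778312 = 2.769627
y = (21.062·2436.141059 − 2611.066768·139.464) / -15260.778312 = 20.499597

x=2.770 y=20.500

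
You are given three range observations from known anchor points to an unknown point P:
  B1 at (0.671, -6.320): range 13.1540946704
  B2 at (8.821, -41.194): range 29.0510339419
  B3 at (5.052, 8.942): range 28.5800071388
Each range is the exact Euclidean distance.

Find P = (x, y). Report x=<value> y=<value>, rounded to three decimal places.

eq1: (x − 0.671)² + (y + 6.320)² = 13.1540946704²
eq2: (x − 8.821)² + (y + 41.194)² = 29.0510339419²
eq3: (x − 5.052)² + (y − 8.942)² = 28.5800071388²
eq2−eq1, eq2−eq3 (x²,y² cancel):
  -16.300·x + 69.748·y = -1063.430670
  -7.538·x + 100.272·y = -1642.127844
det = -16.300·100.272 − 69.748·-7.538 = -1108.673176
x = (-1063.430670·100.272 − 69.748·-1642.127844) / -1108.673176 = -7.128172
y = (-16.300·-1642.127844 − -1063.430670·-7.538) / -1108.673176 = -16.912598

x=-7.128 y=-16.913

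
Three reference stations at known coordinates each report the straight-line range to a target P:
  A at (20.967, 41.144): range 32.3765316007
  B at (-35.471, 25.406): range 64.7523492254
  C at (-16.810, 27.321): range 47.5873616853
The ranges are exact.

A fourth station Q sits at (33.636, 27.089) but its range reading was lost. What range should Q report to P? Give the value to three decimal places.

18.813

eq1: (x − 20.967)² + (y − 41.144)² = 32.3765316007²
eq2: (x + 35.471)² + (y − 25.406)² = 64.7523492254²
eq3: (x + 16.810)² + (y − 27.321)² = 47.5873616853²
eq2−eq1, eq2−eq3 (x²,y² cancel):
  112.876·x + 31.476·y = 3373.414080
  37.322·x + 3.830·y = 1053.666202
det = 112.876·3.830 − 31.476·37.322 = -742.432192
x = (3373.414080·3.830 − 31.476·1053.666202) / -742.432192 = 27.268512
y = (112.876·1053.666202 − 3373.414080·37.322) / -742.432192 = 9.386627
|P − Q| = √((27.268512 − 33.636)² + (9.386627 − 27.089)²) = 18.812733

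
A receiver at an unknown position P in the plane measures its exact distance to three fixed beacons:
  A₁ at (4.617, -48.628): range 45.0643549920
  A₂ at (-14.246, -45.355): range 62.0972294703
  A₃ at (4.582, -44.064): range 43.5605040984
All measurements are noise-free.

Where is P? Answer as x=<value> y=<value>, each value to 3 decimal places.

x=46.269 y=-31.425

eq1: (x − 4.617)² + (y + 48.628)² = 45.0643549920²
eq2: (x + 14.246)² + (y + 45.355)² = 62.0972294703²
eq3: (x − 4.582)² + (y + 44.064)² = 43.5605040984²
eq2−eq3, eq2−eq1 (x²,y² cancel):
  37.656·x + 2.582·y = 1661.154670
  37.726·x − 6.546·y = 1951.244349
det = 37.656·-6.546 − 2.582·37.726 = -343.904708
x = (1661.154670·-6.546 − 2.582·1951.244349) / -343.904708 = 46.268722
y = (37.656·1951.244349 − 1661.154670·37.726) / -343.904708 = -31.425380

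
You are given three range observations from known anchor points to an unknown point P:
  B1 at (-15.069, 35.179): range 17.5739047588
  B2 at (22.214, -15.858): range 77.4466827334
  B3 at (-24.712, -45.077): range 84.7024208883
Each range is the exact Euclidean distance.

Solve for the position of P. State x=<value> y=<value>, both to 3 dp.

eq1: (x + 15.069)² + (y − 35.179)² = 17.5739047588²
eq2: (x − 22.214)² + (y + 15.858)² = 77.4466827334²
eq3: (x + 24.712)² + (y + 45.077)² = 84.7024208883²
eq3−eq2, eq3−eq1 (x²,y² cancel):
  93.852·x + 58.438·y = -721.169475
  19.286·x + 160.512·y = 5687.675905
det = 93.852·160.512 − 58.438·19.286 = 13937.336956
x = (-721.169475·160.512 − 58.438·5687.675905) / 13937.336956 = -32.153399
y = (93.852·5687.675905 − -721.169475·19.286) / 13937.336956 = 39.297911

x=-32.153 y=39.298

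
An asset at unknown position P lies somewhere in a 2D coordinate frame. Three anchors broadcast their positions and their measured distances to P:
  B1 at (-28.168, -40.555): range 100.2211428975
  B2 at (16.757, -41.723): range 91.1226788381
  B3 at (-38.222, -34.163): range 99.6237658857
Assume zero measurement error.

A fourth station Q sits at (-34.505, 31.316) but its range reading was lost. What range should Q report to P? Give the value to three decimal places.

53.667

eq1: (x + 28.168)² + (y + 40.555)² = 100.2211428975²
eq2: (x − 16.757)² + (y + 41.723)² = 91.1226788381²
eq3: (x + 38.222)² + (y + 34.163)² = 99.6237658857²
eq1−eq3, eq1−eq2 (x²,y² cancel):
  -20.108·x + 12.784·y = 309.270358
  89.850·x − 2.336·y = 1324.396414
det = -20.108·-2.336 − 12.784·89.850 = -1101.670112
x = (309.270358·-2.336 − 12.784·1324.396414) / -1101.670112 = 16.024343
y = (-20.108·1324.396414 − 309.270358·89.850) / -1101.670112 = 49.396733
|P − Q| = √((16.024343 − -34.505)² + (49.396733 − 31.316)²) = 53.666818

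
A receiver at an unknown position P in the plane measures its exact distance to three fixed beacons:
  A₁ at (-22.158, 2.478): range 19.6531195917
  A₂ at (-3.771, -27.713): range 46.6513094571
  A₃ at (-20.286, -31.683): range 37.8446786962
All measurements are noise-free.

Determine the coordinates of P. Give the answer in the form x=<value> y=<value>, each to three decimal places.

x=-41.598 y=-0.410

eq1: (x + 22.158)² + (y − 2.478)² = 19.6531195917²
eq2: (x + 3.771)² + (y + 27.713)² = 46.6513094571²
eq3: (x + 20.286)² + (y + 31.683)² = 37.8446786962²
eq2−eq3, eq2−eq1 (x²,y² cancel):
  -33.030·x − 7.940·y = 1377.228443
  -36.774·x + 60.382·y = 1504.986202
det = -33.030·60.382 − -7.940·-36.774 = -2286.403020
x = (1377.228443·60.382 − -7.940·1504.986202) / -2286.403020 = -41.597827
y = (-33.030·1504.986202 − 1377.228443·-36.774) / -2286.403020 = -0.409597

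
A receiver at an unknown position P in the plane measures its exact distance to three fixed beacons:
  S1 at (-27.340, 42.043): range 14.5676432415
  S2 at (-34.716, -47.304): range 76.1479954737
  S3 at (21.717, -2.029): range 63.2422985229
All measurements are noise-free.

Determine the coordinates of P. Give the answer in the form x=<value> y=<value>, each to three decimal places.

eq1: (x + 27.340)² + (y − 42.043)² = 14.5676432415²
eq2: (x + 34.716)² + (y + 47.304)² = 76.1479954737²
eq3: (x − 21.717)² + (y + 2.029)² = 63.2422985229²
eq3−eq2, eq3−eq1 (x²,y² cancel):
  -112.866·x − 90.550·y = 1168.195250
  -98.114·x + 88.144·y = 5826.716612
det = -112.866·88.144 − -90.550·-98.114 = -18832.683404
x = (1168.195250·88.144 − -90.550·5826.716612) / -18832.683404 = -33.483205
y = (-112.866·5826.716612 − 1168.195250·-98.114) / -18832.683404 = 28.834016

x=-33.483 y=28.834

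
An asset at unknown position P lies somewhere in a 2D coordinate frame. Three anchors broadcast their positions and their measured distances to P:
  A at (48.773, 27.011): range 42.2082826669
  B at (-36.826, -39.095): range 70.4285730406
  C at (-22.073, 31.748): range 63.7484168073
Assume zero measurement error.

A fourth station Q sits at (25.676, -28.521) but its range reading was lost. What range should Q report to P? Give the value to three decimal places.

19.479

eq1: (x − 48.773)² + (y − 27.011)² = 42.2082826669²
eq2: (x + 36.826)² + (y + 39.095)² = 70.4285730406²
eq3: (x + 22.073)² + (y − 31.748)² = 63.7484168073²
eq3−eq2, eq3−eq1 (x²,y² cancel):
  -29.506·x − 141.686·y = 493.097213
  141.692·x − 9.474·y = 3895.568337
det = -29.506·-9.474 − -141.686·141.692 = 20355.312556
x = (493.097213·-9.474 − -141.686·3895.568337) / 20355.312556 = 26.886145
y = (-29.506·3895.568337 − 493.097213·141.692) / 20355.312556 = -9.079230
|P − Q| = √((26.886145 − 25.676)² + (-9.079230 − -28.521)²) = 19.479396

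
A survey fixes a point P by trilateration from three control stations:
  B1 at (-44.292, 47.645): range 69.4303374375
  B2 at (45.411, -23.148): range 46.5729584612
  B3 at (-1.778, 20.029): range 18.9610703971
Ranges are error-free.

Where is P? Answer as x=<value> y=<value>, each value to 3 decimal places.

x=15.725 y=12.738

eq1: (x + 44.292)² + (y − 47.645)² = 69.4303374375²
eq2: (x − 45.411)² + (y + 23.148)² = 46.5729584612²
eq3: (x + 1.778)² + (y − 20.029)² = 18.9610703971²
eq1−eq3, eq1−eq2 (x²,y² cancel):
  85.028·x − 55.232·y = 633.544402
  179.406·x − 141.586·y = 1017.692833
det = 85.028·-141.586 − -55.232·179.406 = -2129.822216
x = (633.544402·-141.586 − -55.232·1017.692833) / -2129.822216 = 15.725166
y = (85.028·1017.692833 − 633.544402·179.406) / -2129.822216 = 12.737815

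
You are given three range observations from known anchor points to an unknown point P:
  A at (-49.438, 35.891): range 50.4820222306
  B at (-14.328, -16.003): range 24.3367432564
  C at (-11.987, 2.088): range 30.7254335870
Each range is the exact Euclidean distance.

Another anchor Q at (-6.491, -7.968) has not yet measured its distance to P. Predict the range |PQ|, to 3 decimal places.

32.491

eq1: (x + 49.438)² + (y − 35.891)² = 50.4820222306²
eq2: (x + 14.328)² + (y + 16.003)² = 24.3367432564²
eq3: (x + 11.987)² + (y − 2.088)² = 30.7254335870²
eq2−eq3, eq2−eq1 (x²,y² cancel):
  4.682·x + 36.182·y = -665.114877
  -70.220·x + 103.788·y = 1314.734636
det = 4.682·103.788 − 36.182·-70.220 = 3026.635456
x = (-665.114877·103.788 − 36.182·1314.734636) / 3026.635456 = -38.524848
y = (4.682·1314.734636 − -665.114877·-70.220) / 3026.635456 = -13.397312
|P − Q| = √((-38.524848 − -6.491)² + (-13.397312 − -7.968)²) = 32.490689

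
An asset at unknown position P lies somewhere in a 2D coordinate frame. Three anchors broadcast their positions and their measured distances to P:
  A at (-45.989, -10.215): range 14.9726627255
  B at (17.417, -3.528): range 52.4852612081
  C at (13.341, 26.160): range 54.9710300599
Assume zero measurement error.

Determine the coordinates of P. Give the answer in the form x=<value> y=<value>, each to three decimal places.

x=-34.956 y=-0.093

eq1: (x + 45.989)² + (y + 10.215)² = 14.9726627255²
eq2: (x − 17.417)² + (y + 3.528)² = 52.4852612081²
eq3: (x − 13.341)² + (y − 26.160)² = 54.9710300599²
eq2−eq1, eq2−eq3 (x²,y² cancel):
  -126.812·x − 13.374·y = 4434.057688
  -8.152·x + 59.376·y = 279.417706
det = -126.812·59.376 − -13.374·-8.152 = -7638.614160
x = (4434.057688·59.376 − -13.374·279.417706) / -7638.614160 = -34.955757
y = (-126.812·279.417706 − 4434.057688·-8.152) / -7638.614160 = -0.093331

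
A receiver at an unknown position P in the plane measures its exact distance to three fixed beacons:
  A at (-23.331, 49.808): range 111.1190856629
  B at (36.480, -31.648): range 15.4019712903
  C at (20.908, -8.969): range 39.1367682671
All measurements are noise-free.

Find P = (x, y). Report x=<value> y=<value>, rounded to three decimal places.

x=32.197 y=-46.442

eq1: (x + 23.331)² + (y − 49.808)² = 111.1190856629²
eq2: (x − 36.480)² + (y + 31.648)² = 15.4019712903²
eq3: (x − 20.908)² + (y + 8.969)² = 39.1367682671²
eq1−eq2, eq1−eq3 (x²,y² cancel):
  119.622·x − 162.912·y = 11417.444358
  88.478·x − 117.554·y = 8308.179568
det = 119.622·-117.554 − -162.912·88.478 = 352.083348
x = (11417.444358·-117.554 − -162.912·8308.179568) / 352.083348 = 32.196626
y = (119.622·8308.179568 − 11417.444358·88.478) / 352.083348 = -46.442371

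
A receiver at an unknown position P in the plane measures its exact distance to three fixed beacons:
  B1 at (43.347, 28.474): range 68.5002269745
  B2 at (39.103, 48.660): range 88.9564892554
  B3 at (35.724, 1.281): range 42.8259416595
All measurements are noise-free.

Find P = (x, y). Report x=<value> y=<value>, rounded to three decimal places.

x=47.473 y=-39.902

eq1: (x − 43.347)² + (y − 28.474)² = 68.5002269745²
eq2: (x − 39.103)² + (y − 48.660)² = 88.9564892554²
eq3: (x − 35.724)² + (y − 1.281)² = 42.8259416595²
eq1−eq2, eq1−eq3 (x²,y² cancel):
  -8.488·x + 40.372·y = -2013.866761
  -15.246·x − 54.386·y = 1446.333869
det = -8.488·-54.386 − 40.372·-15.246 = 1077.139880
x = (-2013.866761·-54.386 − 40.372·1446.333869) / 1077.139880 = 47.472726
y = (-8.488·1446.333869 − -2013.866761·-15.246) / 1077.139880 = -39.901869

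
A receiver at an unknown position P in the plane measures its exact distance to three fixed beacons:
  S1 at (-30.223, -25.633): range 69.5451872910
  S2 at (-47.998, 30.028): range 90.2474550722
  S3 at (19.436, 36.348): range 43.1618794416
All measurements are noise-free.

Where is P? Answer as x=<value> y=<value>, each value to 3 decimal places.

eq1: (x + 30.223)² + (y + 25.633)² = 69.5451872910²
eq2: (x + 47.998)² + (y − 30.028)² = 90.2474550722²
eq3: (x − 19.436)² + (y − 36.348)² = 43.1618794416²
eq2−eq3, eq2−eq1 (x²,y² cancel):
  134.868·x + 12.640·y = 4775.101722
  35.550·x − 111.322·y = 1673.061702
det = 134.868·-111.322 − 12.640·35.550 = -15463.127496
x = (4775.101722·-111.322 − 12.640·1673.061702) / -15463.127496 = 35.744475
y = (134.868·1673.061702 − 4775.101722·35.550) / -15463.127496 = -3.614251

x=35.744 y=-3.614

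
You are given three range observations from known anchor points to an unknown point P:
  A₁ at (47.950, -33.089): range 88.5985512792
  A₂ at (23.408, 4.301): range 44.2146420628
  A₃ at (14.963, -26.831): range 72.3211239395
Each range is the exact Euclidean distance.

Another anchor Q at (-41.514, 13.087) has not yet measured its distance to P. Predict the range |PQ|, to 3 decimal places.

57.164

eq1: (x − 47.950)² + (y + 33.089)² = 88.5985512792²
eq2: (x − 23.408)² + (y − 4.301)² = 44.2146420628²
eq3: (x − 14.963)² + (y + 26.831)² = 72.3211239395²
eq3−eq1, eq3−eq2 (x²,y² cancel):
  65.974·x − 12.516·y = -169.067830
  16.890·x + 62.264·y = 2898.049530
det = 65.974·62.264 − -12.516·16.890 = 4319.200376
x = (-169.067830·62.264 − -12.516·2898.049530) / 4319.200376 = 5.960628
y = (65.974·2898.049530 − -169.067830·16.890) / 4319.200376 = 44.927639
|P − Q| = √((5.960628 − -41.514)² + (44.927639 − 13.087)²) = 57.163508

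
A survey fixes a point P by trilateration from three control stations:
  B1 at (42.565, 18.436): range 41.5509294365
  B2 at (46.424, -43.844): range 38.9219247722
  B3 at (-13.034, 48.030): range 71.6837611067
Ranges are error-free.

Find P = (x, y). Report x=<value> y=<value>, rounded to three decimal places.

eq1: (x − 42.565)² + (y − 18.436)² = 41.5509294365²
eq2: (x − 46.424)² + (y + 43.844)² = 38.9219247722²
eq3: (x + 13.034)² + (y − 48.030)² = 71.6837611067²
eq3−eq1, eq3−eq2 (x²,y² cancel):
  111.198·x − 59.188·y = 3086.981134
  118.916·x − 183.748·y = 5224.363434
det = 111.198·-183.748 − -59.188·118.916 = -13394.009896
x = (3086.981134·-183.748 − -59.188·5224.363434) / -13394.009896 = 19.262864
y = (111.198·5224.363434 − 3086.981134·118.916) / -13394.009896 = -15.965892

x=19.263 y=-15.966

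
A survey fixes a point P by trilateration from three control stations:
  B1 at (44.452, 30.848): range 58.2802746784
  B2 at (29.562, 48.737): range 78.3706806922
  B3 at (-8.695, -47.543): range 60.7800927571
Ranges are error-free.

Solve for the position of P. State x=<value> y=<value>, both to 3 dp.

eq1: (x − 44.452)² + (y − 30.848)² = 58.2802746784²
eq2: (x − 29.562)² + (y − 48.737)² = 78.3706806922²
eq3: (x + 8.695)² + (y + 47.543)² = 60.7800927571²
eq3−eq2, eq3−eq1 (x²,y² cancel):
  76.514·x + 192.560·y = -1534.476778
  106.294·x + 156.782·y = 889.268793
det = 76.514·156.782 − 192.560·106.294 = -8471.954692
x = (-1534.476778·156.782 − 192.560·889.268793) / -8471.954692 = 48.609318
y = (76.514·889.268793 − -1534.476778·106.294) / -8471.954692 = -27.283808

x=48.609 y=-27.284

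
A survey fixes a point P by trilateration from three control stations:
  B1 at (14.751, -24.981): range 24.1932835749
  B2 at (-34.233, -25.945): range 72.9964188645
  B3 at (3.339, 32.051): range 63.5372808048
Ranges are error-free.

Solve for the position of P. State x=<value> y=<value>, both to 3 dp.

eq1: (x − 14.751)² + (y + 24.981)² = 24.1932835749²
eq2: (x + 34.233)² + (y + 25.945)² = 72.9964188645²
eq3: (x − 3.339)² + (y − 32.051)² = 63.5372808048²
eq3−eq1, eq3−eq2 (x²,y² cancel):
  22.824·x − 114.064·y = 3254.897922
  -75.144·x − 115.992·y = -484.865323
det = 22.824·-115.992 − -114.064·-75.144 = -11218.626624
x = (3254.897922·-115.992 − -114.064·-484.865323) / -11218.626624 = 38.582958
y = (22.824·-484.865323 − 3254.897922·-75.144) / -11218.626624 = -20.815336

x=38.583 y=-20.815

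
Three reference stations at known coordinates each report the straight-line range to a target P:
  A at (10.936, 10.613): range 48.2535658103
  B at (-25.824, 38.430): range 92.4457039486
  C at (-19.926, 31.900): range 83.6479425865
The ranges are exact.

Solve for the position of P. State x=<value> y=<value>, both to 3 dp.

eq1: (x − 10.936)² + (y − 10.613)² = 48.2535658103²
eq2: (x + 25.824)² + (y − 38.430)² = 92.4457039486²
eq3: (x + 19.926)² + (y − 31.900)² = 83.6479425865²
eq3−eq2, eq3−eq1 (x²,y² cancel):
  -11.796·x + 13.060·y = -820.141480
  61.724·x − 42.574·y = 3486.148075
det = -11.796·-42.574 − 13.060·61.724 = -303.912536
x = (-820.141480·-42.574 − 13.060·3486.148075) / -303.912536 = 34.919226
y = (-11.796·3486.148075 − -820.141480·61.724) / -303.912536 = -31.258368

x=34.919 y=-31.258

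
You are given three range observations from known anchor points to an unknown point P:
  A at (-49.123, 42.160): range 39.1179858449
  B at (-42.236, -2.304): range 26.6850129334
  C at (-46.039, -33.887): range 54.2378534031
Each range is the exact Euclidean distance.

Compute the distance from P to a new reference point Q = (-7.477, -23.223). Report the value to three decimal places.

40.217

eq1: (x + 49.123)² + (y − 42.160)² = 39.1179858449²
eq2: (x + 42.236)² + (y + 2.304)² = 26.6850129334²
eq3: (x + 46.039)² + (y + 33.887)² = 54.2378534031²
eq2−eq1, eq2−eq3 (x²,y² cancel):
  -13.774·x + 88.928·y = 1583.219716
  -7.606·x − 63.166·y = -750.924649
det = -13.774·-63.166 − 88.928·-7.606 = 1546.434852
x = (1583.219716·-63.166 − 88.928·-750.924649) / 1546.434852 = -21.486472
y = (-13.774·-750.924649 − 1583.219716·-7.606) / 1546.434852 = 14.475363
|P − Q| = √((-21.486472 − -7.477)² + (14.475363 − -23.223)²) = 40.217308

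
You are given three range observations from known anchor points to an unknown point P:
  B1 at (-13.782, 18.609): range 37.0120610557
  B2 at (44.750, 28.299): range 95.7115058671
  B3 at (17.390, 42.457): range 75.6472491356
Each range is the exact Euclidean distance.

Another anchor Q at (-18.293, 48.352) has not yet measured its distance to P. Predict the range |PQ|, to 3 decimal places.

53.132

eq1: (x + 13.782)² + (y − 18.609)² = 37.0120610557²
eq2: (x − 44.750)² + (y − 28.299)² = 95.7115058671²
eq3: (x − 17.390)² + (y − 42.457)² = 75.6472491356²
eq3−eq2, eq3−eq1 (x²,y² cancel):
  54.720·x − 28.316·y = -2739.799102
  -62.344·x − 47.696·y = 2783.843094
det = 54.720·-47.696 − -28.316·-62.344 = -4375.257824
x = (-2739.799102·-47.696 − -28.316·2783.843094) / -4375.257824 = -47.883980
y = (54.720·2783.843094 − -2739.799102·-62.344) / -4375.257824 = 4.223326
|P − Q| = √((-47.883980 − -18.293)² + (4.223326 − 48.352)²) = 53.131591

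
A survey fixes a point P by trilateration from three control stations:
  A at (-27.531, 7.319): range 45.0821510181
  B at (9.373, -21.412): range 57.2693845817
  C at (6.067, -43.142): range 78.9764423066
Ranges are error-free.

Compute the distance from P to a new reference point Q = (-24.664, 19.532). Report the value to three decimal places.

35.962

eq1: (x + 27.531)² + (y − 7.319)² = 45.0821510181²
eq2: (x − 9.373)² + (y + 21.412)² = 57.2693845817²
eq3: (x − 6.067)² + (y + 43.142)² = 78.9764423066²
eq1−eq2, eq1−eq3 (x²,y² cancel):
  73.808·x − 57.462·y = -1512.578919
  67.196·x − 100.922·y = -3118.361168
det = 73.808·-100.922 − -57.462·67.196 = -3587.634424
x = (-1512.578919·-100.922 − -57.462·-3118.361168) / -3587.634424 = 7.396177
y = (73.808·-3118.361168 − -1512.578919·67.196) / -3587.634424 = 35.823256
|P − Q| = √((7.396177 − -24.664)² + (35.823256 − 19.532)²) = 35.961924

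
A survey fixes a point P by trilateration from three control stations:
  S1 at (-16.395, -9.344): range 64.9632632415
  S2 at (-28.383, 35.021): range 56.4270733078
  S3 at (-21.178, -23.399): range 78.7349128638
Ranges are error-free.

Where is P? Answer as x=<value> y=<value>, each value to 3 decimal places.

x=27.959 y=38.121

eq1: (x + 16.395)² + (y + 9.344)² = 64.9632632415²
eq2: (x + 28.383)² + (y − 35.021)² = 56.4270733078²
eq3: (x + 21.178)² + (y + 23.399)² = 78.7349128638²
eq1−eq2, eq1−eq3 (x²,y² cancel):
  -23.976·x + 88.730·y = 2712.169738
  -9.566·x − 28.110·y = -1339.046409
det = -23.976·-28.110 − 88.730·-9.566 = 1522.756540
x = (2712.169738·-28.110 − 88.730·-1339.046409) / 1522.756540 = 27.958833
y = (-23.976·-1339.046409 − 2712.169738·-9.566) / 1522.756540 = 38.121388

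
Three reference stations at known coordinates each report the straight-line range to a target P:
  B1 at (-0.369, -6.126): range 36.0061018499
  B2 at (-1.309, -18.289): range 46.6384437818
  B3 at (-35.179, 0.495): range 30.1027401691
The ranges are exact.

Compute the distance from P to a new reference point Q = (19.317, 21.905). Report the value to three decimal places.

37.509

eq1: (x + 0.369)² + (y + 6.126)² = 36.0061018499²
eq2: (x + 1.309)² + (y + 18.289)² = 46.6384437818²
eq3: (x + 35.179)² + (y − 0.495)² = 30.1027401691²
eq3−eq1, eq3−eq2 (x²,y² cancel):
  69.620·x − 13.242·y = -1590.407434
  67.740·x − 37.568·y = -2170.575537
det = 69.620·-37.568 − -13.242·67.740 = -1718.471080
x = (-1590.407434·-37.568 − -13.242·-2170.575537) / -1718.471080 = -18.042588
y = (69.620·-2170.575537 − -1590.407434·67.740) / -1718.471080 = 25.244108
|P − Q| = √((-18.042588 − 19.317)² + (25.244108 − 21.905)²) = 37.508512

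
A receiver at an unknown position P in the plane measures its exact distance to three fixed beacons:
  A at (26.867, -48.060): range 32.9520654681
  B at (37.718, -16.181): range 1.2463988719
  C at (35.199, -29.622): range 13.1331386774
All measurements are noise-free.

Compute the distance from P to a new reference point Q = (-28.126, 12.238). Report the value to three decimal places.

70.777

eq1: (x − 26.867)² + (y + 48.060)² = 32.9520654681²
eq2: (x − 37.718)² + (y + 16.181)² = 1.2463988719²
eq3: (x − 35.199)² + (y + 29.622)² = 13.1331386774²
eq2−eq1, eq2−eq3 (x²,y² cancel):
  -21.702·x − 63.758·y = 262.841896
  -5.038·x − 26.882·y = 261.034379
det = -21.702·-26.882 − -63.758·-5.038 = 262.180360
x = (262.841896·-26.882 − -63.758·261.034379) / 262.180360 = 36.529487
y = (-21.702·261.034379 − 262.841896·-5.038) / 262.180360 = -16.556429
|P − Q| = √((36.529487 − -28.126)² + (-16.556429 − 12.238)²) = 70.777476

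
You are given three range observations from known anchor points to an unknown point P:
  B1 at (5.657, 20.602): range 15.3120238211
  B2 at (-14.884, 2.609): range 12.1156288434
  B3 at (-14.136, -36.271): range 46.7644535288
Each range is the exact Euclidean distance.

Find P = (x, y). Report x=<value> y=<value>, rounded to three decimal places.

eq1: (x − 5.657)² + (y − 20.602)² = 15.3120238211²
eq2: (x + 14.884)² + (y − 2.609)² = 12.1156288434²
eq3: (x + 14.136)² + (y + 36.271)² = 46.7644535288²
eq2−eq1, eq2−eq3 (x²,y² cancel):
  41.082·x + 35.986·y = 140.434105
  1.496·x − 77.760·y = -753.054052
det = 41.082·-77.760 − 35.986·1.496 = -3248.371376
x = (140.434105·-77.760 − 35.986·-753.054052) / -3248.371376 = -4.980726
y = (41.082·-753.054052 − 140.434105·1.496) / -3248.371376 = 9.588514

x=-4.981 y=9.589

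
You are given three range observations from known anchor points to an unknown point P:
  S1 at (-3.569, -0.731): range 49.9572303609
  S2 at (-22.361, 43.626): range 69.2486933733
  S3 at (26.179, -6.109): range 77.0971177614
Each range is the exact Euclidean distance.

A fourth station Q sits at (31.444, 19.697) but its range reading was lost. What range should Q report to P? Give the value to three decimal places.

eq1: (x + 3.569)² + (y + 0.731)² = 49.9572303609²
eq2: (x + 22.361)² + (y − 43.626)² = 69.2486933733²
eq3: (x − 26.179)² + (y + 6.109)² = 77.0971177614²
eq3−eq1, eq3−eq2 (x²,y² cancel):
  -59.496·x + 10.756·y = 2738.852902
  -97.080·x + 99.470·y = 2829.166308
det = -59.496·99.470 − 10.756·-97.080 = -4873.874640
x = (2738.852902·99.470 − 10.756·2829.166308) / -4873.874640 = -49.653141
y = (-59.496·2829.166308 − 2738.852902·-97.080) / -4873.874640 = -20.017700
|P − Q| = √((-49.653141 − 31.444)² + (-20.017700 − 19.697)²) = 90.299522

90.300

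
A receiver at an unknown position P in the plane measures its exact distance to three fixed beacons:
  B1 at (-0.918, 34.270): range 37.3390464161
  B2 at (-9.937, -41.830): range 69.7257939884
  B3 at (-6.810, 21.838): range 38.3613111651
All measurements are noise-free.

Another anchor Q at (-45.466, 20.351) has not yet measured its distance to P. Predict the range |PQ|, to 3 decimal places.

eq1: (x + 0.918)² + (y − 34.270)² = 37.3390464161²
eq2: (x + 9.937)² + (y + 41.830)² = 69.7257939884²
eq3: (x + 6.810)² + (y − 21.838)² = 38.3613111651²
eq1−eq3, eq1−eq2 (x²,y² cancel):
  -11.784·x − 24.864·y = -729.387087
  -18.038·x − 152.200·y = -2794.264715
det = -11.784·-152.200 − -24.864·-18.038 = 1345.027968
x = (-729.387087·-152.200 − -24.864·-2794.264715) / 1345.027968 = 30.881229
y = (-11.784·-2794.264715 − -729.387087·-18.038) / 1345.027968 = 14.699271
|P − Q| = √((30.881229 − -45.466)² + (14.699271 − 20.351)²) = 76.556132

76.556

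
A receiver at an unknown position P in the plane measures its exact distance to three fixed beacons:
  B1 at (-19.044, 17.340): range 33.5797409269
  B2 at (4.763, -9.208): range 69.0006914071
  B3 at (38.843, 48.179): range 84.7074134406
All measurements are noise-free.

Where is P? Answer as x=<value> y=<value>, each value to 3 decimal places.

x=-45.285 y=38.292

eq1: (x + 19.044)² + (y − 17.340)² = 33.5797409269²
eq2: (x − 4.763)² + (y + 9.208)² = 69.0006914071²
eq3: (x − 38.843)² + (y − 48.179)² = 84.7074134406²
eq1−eq2, eq1−eq3 (x²,y² cancel):
  47.614·x − 53.096·y = -4189.372517
  115.774·x + 61.678·y = -2881.101737
det = 47.614·61.678 − -53.096·115.774 = 9083.872596
x = (-4189.372517·61.678 − -53.096·-2881.101737) / 9083.872596 = -45.285432
y = (47.614·-2881.101737 − -4189.372517·115.774) / 9083.872596 = 38.291998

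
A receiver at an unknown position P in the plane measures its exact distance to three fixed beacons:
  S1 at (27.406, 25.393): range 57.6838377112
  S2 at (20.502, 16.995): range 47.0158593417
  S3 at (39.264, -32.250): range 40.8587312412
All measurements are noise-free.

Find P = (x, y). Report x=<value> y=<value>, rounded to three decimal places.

x=-0.920 y=-24.857

eq1: (x − 27.406)² + (y − 25.393)² = 57.6838377112²
eq2: (x − 20.502)² + (y − 16.995)² = 47.0158593417²
eq3: (x − 39.264)² + (y + 32.250)² = 40.8587312412²
eq1−eq3, eq1−eq2 (x²,y² cancel):
  23.716·x − 115.286·y = 2843.820125
  -13.808·x − 16.796·y = 430.202847
det = 23.716·-16.796 − -115.286·-13.808 = -1990.203024
x = (2843.820125·-16.796 − -115.286·430.202847) / -1990.203024 = -0.920289
y = (23.716·430.202847 − 2843.820125·-13.808) / -1990.203024 = -24.856840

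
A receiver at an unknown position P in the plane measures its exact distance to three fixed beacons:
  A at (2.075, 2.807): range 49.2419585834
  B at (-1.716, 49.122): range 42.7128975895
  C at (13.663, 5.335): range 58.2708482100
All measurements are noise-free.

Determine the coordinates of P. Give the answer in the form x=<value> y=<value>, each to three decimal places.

x=-39.497 y=29.198

eq1: (x − 2.075)² + (y − 2.807)² = 49.2419585834²
eq2: (x + 1.716)² + (y − 49.122)² = 42.7128975895²
eq3: (x − 13.663)² + (y − 5.335)² = 58.2708482100²
eq3−eq2, eq3−eq1 (x²,y² cancel):
  -30.758·x + 87.574·y = 3771.875877
  -23.176·x − 5.056·y = 767.766346
det = -30.758·-5.056 − 87.574·-23.176 = 2185.127472
x = (3771.875877·-5.056 − 87.574·767.766346) / 2185.127472 = -39.497455
y = (-30.758·767.766346 − 3771.875877·-23.176) / 2185.127472 = 29.198314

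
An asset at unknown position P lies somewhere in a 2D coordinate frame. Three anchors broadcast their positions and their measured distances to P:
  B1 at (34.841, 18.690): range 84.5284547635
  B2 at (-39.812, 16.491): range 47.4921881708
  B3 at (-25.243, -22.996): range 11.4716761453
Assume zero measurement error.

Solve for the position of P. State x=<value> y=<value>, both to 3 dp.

eq1: (x − 34.841)² + (y − 18.690)² = 84.5284547635²
eq2: (x + 39.812)² + (y − 16.491)² = 47.4921881708²
eq3: (x + 25.243)² + (y + 22.996)² = 11.4716761453²
eq2−eq1, eq2−eq3 (x²,y² cancel):
  149.306·x + 4.398·y = -5183.288771
  29.138·x − 78.974·y = 1432.985224
det = 149.306·-78.974 − 4.398·29.138 = -11919.440968
x = (-5183.288771·-78.974 − 4.398·1432.985224) / -11919.440968 = -33.813899
y = (149.306·1432.985224 − -5183.288771·29.138) / -11919.440968 = -30.620896

x=-33.814 y=-30.621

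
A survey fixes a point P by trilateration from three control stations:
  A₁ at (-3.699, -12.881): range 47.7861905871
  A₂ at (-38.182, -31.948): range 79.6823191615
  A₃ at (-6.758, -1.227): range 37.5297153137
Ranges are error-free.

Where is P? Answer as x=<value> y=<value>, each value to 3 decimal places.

eq1: (x + 3.699)² + (y + 12.881)² = 47.7861905871²
eq2: (x + 38.182)² + (y + 31.948)² = 79.6823191615²
eq3: (x + 6.758)² + (y + 1.227)² = 37.5297153137²
eq3−eq1, eq3−eq2 (x²,y² cancel):
  6.118·x − 23.308·y = -742.613810
  -62.848·x − 61.442·y = -2509.428720
det = 6.118·-61.442 − -23.308·-62.848 = -1840.763340
x = (-742.613810·-61.442 − -23.308·-2509.428720) / -1840.763340 = 6.987366
y = (6.118·-2509.428720 − -742.613810·-62.848) / -1840.763340 = 33.694977

x=6.987 y=33.695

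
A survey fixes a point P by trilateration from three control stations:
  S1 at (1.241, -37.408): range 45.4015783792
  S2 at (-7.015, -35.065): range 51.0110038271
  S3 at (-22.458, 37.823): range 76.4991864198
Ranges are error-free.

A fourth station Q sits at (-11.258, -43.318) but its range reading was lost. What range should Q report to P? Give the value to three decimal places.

eq1: (x − 1.241)² + (y + 37.408)² = 45.4015783792²
eq2: (x + 7.015)² + (y + 35.065)² = 51.0110038271²
eq3: (x + 22.458)² + (y − 37.823)² = 76.4991864198²
eq3−eq2, eq3−eq1 (x²,y² cancel):
  30.886·x − 145.776·y = 2593.826368
  47.398·x − 150.462·y = 3256.779656
det = 30.886·-150.462 − -145.776·47.398 = 2262.321516
x = (2593.826368·-150.462 − -145.776·3256.779656) / 2262.321516 = 37.345712
y = (30.886·3256.779656 − 2593.826368·47.398) / 2262.321516 = -9.880685
|P − Q| = √((37.345712 − -11.258)² + (-9.880685 − -43.318)²) = 58.994702

58.995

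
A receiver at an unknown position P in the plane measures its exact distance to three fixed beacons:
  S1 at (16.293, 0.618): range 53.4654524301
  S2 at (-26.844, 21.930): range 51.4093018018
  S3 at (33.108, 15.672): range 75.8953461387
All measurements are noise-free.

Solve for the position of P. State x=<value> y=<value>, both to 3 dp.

x=-27.904 y=-29.468

eq1: (x − 16.293)² + (y − 0.618)² = 53.4654524301²
eq2: (x + 26.844)² + (y − 21.930)² = 51.4093018018²
eq3: (x − 33.108)² + (y − 15.672)² = 75.8953461387²
eq3−eq2, eq3−eq1 (x²,y² cancel):
  -119.904·x + 12.516·y = 2976.961242
  -33.630·x − 30.108·y = 1825.641487
det = -119.904·-30.108 − 12.516·-33.630 = 4030.982712
x = (2976.961242·-30.108 − 12.516·1825.641487) / 4030.982712 = -27.903885
y = (-119.904·1825.641487 − 2976.961242·-33.630) / 4030.982712 = -29.468375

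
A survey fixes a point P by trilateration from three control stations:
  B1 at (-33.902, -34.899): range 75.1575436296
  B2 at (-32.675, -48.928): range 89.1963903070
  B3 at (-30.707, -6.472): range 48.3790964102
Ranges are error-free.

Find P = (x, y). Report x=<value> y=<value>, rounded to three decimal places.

eq1: (x + 33.902)² + (y + 34.899)² = 75.1575436296²
eq2: (x + 32.675)² + (y + 48.928)² = 89.1963903070²
eq3: (x + 30.707)² + (y + 6.472)² = 48.3790964102²
eq1−eq2, eq1−eq3 (x²,y² cancel):
  2.454·x − 28.058·y = -1213.020675
  6.390·x + 56.854·y = 1925.640223
det = 2.454·56.854 − -28.058·6.390 = 318.810336
x = (-1213.020675·56.854 − -28.058·1925.640223) / 318.810336 = -46.847490
y = (2.454·1925.640223 − -1213.020675·6.390) / 318.810336 = 39.135253

x=-46.847 y=39.135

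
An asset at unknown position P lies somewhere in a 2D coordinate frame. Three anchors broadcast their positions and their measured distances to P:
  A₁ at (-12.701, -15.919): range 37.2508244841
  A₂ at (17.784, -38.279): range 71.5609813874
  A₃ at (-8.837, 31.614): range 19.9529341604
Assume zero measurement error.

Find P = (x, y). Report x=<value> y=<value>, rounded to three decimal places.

x=-24.600 y=19.380

eq1: (x + 12.701)² + (y + 15.919)² = 37.2508244841²
eq2: (x − 17.784)² + (y + 38.279)² = 71.5609813874²
eq3: (x + 8.837)² + (y − 31.614)² = 19.9529341604²
eq2−eq1, eq2−eq3 (x²,y² cancel):
  -60.970·x + 44.720·y = 2366.527597
  -53.242·x + 139.786·y = 4018.839544
det = -60.970·139.786 − 44.720·-53.242 = -6141.770180
x = (2366.527597·139.786 − 44.720·4018.839544) / -6141.770180 = -24.599573
y = (-60.970·4018.839544 − 2366.527597·-53.242) / -6141.770180 = 19.380404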